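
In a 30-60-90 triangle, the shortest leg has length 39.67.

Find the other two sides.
In a 30-60-90 triangle the sides are in ratio 1 : √3 : 2 (short leg : long leg : hypotenuse).
Long leg = 39.67·√3 ≈ 39.67·1.73205 ≈ 68.7105
Hypotenuse = 2·39.67 = 79.34

Long leg = 39.67√3 = 68.71, Hypotenuse = 79.34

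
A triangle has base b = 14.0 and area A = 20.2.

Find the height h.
A = ½·b·h  ⇒  h = 2A/b = 2·20.2/14.0 = 40.4/14.0 ≈ 2.88571

h = 2.886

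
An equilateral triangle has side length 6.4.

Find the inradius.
r = Area/s with s the semi-perimeter.
Area = (√3/4)·6.4² = (√3/4)·40.96 ≈ 0.433013·40.96 ≈ 17.7362
s = 3·6.4/2 = 9.6
r ≈ 17.7362/9.6 ≈ 1.84752
(Equivalently r = side/(2√3) = 6.4/3.4641 ≈ 1.84752.)

r = 1.848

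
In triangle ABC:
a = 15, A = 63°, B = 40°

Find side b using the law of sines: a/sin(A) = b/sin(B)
a/sin(A) = b/sin(B)  ⇒  b = a·sin(B)/sin(A) = 15·sin(40°)/sin(63°)
sin(40°) ≈ 0.642788, sin(63°) ≈ 0.891007
b ≈ 15·0.642788/0.891007 ≈ 9.64181/0.891007 ≈ 10.8213

b = 10.82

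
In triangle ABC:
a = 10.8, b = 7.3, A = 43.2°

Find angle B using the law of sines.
a/sin(A) = b/sin(B)  ⇒  sin(B) = b·sin(A)/a = 7.3·sin(43.2°)/10.8
sin(43.2°) ≈ 0.684547
sin(B) ≈ 7.3·0.684547/10.8 ≈ 4.99719/10.8 ≈ 0.462703
B = arcsin(0.462703) ≈ 27.5617°
(Since b ≤ a we need B ≤ A, so the obtuse alternative 180° − 27.5617° ≈ 152.438° is rejected.)

B = 27.56°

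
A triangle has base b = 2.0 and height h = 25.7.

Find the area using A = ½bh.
A = ½·b·h = ½·2.0·25.7 = ½·51.4 = 25.7

Area = 25.7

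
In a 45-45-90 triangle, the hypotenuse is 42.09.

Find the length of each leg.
In a 45-45-90 triangle hypotenuse = leg·√2, so leg = hypotenuse/√2.
Leg = 42.09/√2 ≈ 42.09/1.41421 ≈ 29.7621

Each leg = 29.76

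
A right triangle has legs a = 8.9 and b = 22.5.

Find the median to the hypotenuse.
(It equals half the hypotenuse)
Hypotenuse c = √(a² + b²) = √(79.21 + 506.25) = √585.46 ≈ 24.1963
Median to hypotenuse = c/2 ≈ 24.1963/2 ≈ 12.0981

Median = 12.1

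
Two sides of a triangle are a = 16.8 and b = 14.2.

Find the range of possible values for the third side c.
Triangle inequality: |a − b| < c < a + b
|a − b| = |16.8 − 14.2| = 2.6
a + b = 16.8 + 14.2 = 31

2.6 < c < 31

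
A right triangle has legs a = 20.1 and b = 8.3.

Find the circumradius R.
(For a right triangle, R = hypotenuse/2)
Hypotenuse c = √(a² + b²) = √(404.01 + 68.89) = √472.9 ≈ 21.7463
R = c/2 ≈ 21.7463/2 ≈ 10.8731

R = 10.87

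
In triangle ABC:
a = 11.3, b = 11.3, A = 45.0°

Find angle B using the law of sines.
a/sin(A) = b/sin(B)  ⇒  sin(B) = b·sin(A)/a = 11.3·sin(45.0°)/11.3
sin(45.0°) ≈ 0.707107
sin(B) ≈ 11.3·0.707107/11.3 ≈ 7.99031/11.3 ≈ 0.707107
B = arcsin(0.707107) ≈ 45°
(Since b ≤ a we need B ≤ A, so the obtuse alternative 180° − 45° ≈ 135° is rejected.)

B = 45°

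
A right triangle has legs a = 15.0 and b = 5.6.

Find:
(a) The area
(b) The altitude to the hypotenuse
(a) The legs are perpendicular, so Area = ½·a·b = ½·15.0·5.6 = ½·84 = 42
(b) Hypotenuse c = √(a² + b²) = √(225 + 31.36) = √256.36 ≈ 16.0112
    Area = ½·c·h_c  ⇒  h_c = 2·Area/c = 84/16.0112 ≈ 5.24631

Area = 42, h_c = 5.246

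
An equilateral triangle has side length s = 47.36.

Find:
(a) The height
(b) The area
(a) The height splits the triangle into two 30-60-90 halves: h = s·√3/2 = 47.36·1.73205/2 ≈ 82.0299/2 ≈ 41.015
(b) Area = (√3/4)·s² = (√3/4)·47.36² = (√3/4)·2242.9696 ≈ 0.433013·2242.9696 ≈ 971.234

Height = 41.01, Area = 971.2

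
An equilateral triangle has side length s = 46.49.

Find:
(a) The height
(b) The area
(a) The height splits the triangle into two 30-60-90 halves: h = s·√3/2 = 46.49·1.73205/2 ≈ 80.523/2 ≈ 40.2615
(b) Area = (√3/4)·s² = (√3/4)·46.49² = (√3/4)·2161.3201 ≈ 0.433013·2161.3201 ≈ 935.879

Height = 40.26, Area = 935.9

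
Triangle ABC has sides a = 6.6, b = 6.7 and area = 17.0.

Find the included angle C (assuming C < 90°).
Area = ½·a·b·sin(C)  ⇒  sin(C) = 2·Area/(a·b) = 2·17.0/(6.6·6.7) = 34/44.22 ≈ 0.768883
C = arcsin(0.768883) ≈ 50.2537° (taking the acute solution since C < 90°)

C = 50.25°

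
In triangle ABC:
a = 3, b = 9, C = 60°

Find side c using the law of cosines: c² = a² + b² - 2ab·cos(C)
c² = 3² + 9² − 2·3·9·cos(60°)
cos(60°) ≈ 0.5
c² ≈ 9 + 81 − 54·(0.5) ≈ 90 − 27 ≈ 63
c ≈ √63 ≈ 7.93725

c = 7.937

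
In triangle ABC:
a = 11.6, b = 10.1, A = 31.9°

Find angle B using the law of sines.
a/sin(A) = b/sin(B)  ⇒  sin(B) = b·sin(A)/a = 10.1·sin(31.9°)/11.6
sin(31.9°) ≈ 0.528438
sin(B) ≈ 10.1·0.528438/11.6 ≈ 5.33723/11.6 ≈ 0.460106
B = arcsin(0.460106) ≈ 27.3939°
(Since b ≤ a we need B ≤ A, so the obtuse alternative 180° − 27.3939° ≈ 152.606° is rejected.)

B = 27.39°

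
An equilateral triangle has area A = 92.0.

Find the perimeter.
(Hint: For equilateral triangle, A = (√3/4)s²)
A = (√3/4)s²  ⇒  s² = 4A/√3 = 4·92.0/√3 = 368/1.73205 ≈ 212.465
s ≈ √212.465 ≈ 14.5762
Perimeter = 3s ≈ 3·14.5762 ≈ 43.7285

Perimeter = 43.73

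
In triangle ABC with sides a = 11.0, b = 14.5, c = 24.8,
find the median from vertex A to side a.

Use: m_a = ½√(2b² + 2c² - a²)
m_a = ½√(2·14.5² + 2·24.8² − 11.0²) = ½√(2·210.25 + 2·615.04 − 121) = ½√(420.5 + 1230.08 − 121) = ½√1529.58
√1529.58 ≈ 39.1098, so m_a ≈ 19.5549

m_a = 19.55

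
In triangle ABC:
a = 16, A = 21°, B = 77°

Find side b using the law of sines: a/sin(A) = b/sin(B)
a/sin(A) = b/sin(B)  ⇒  b = a·sin(B)/sin(A) = 16·sin(77°)/sin(21°)
sin(77°) ≈ 0.97437, sin(21°) ≈ 0.358368
b ≈ 16·0.97437/0.358368 ≈ 15.5899/0.358368 ≈ 43.5026

b = 43.5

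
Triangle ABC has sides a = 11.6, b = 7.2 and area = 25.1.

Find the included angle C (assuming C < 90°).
Area = ½·a·b·sin(C)  ⇒  sin(C) = 2·Area/(a·b) = 2·25.1/(11.6·7.2) = 50.2/83.52 ≈ 0.601054
C = arcsin(0.601054) ≈ 36.9454° (taking the acute solution since C < 90°)

C = 36.95°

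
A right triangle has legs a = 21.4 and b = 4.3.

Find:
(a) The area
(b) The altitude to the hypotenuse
(a) The legs are perpendicular, so Area = ½·a·b = ½·21.4·4.3 = ½·92.02 = 46.01
(b) Hypotenuse c = √(a² + b²) = √(457.96 + 18.49) = √476.45 ≈ 21.8277
    Area = ½·c·h_c  ⇒  h_c = 2·Area/c = 92.02/21.8277 ≈ 4.21574

Area = 46.01, h_c = 4.216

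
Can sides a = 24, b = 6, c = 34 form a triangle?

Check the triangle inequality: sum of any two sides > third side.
a + b vs c: 24 + 6 = 30 ≤ 34  ✗
a + c vs b: 24 + 34 = 58 > 6  ✓
b + c vs a: 6 + 34 = 40 > 24  ✓

No: 24 + 6 = 30 is not > 34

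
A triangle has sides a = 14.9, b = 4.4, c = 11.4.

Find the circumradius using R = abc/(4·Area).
First find the area with Heron's formula.
s = (14.9 + 4.4 + 11.4)/2 = 15.35
Area = √(s(s−a)(s−b)(s−c)) = √(15.35·0.45·10.95·3.95) ≈ √298.767 ≈ 17.2849
abc = 14.9·4.4·11.4 = 747.384
R = abc/(4·Area) ≈ 747.384/(4·17.2849) = 747.384/69.1395 ≈ 10.8098

R = 10.81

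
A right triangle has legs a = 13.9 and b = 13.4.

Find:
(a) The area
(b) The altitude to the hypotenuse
(a) The legs are perpendicular, so Area = ½·a·b = ½·13.9·13.4 = ½·186.26 = 93.13
(b) Hypotenuse c = √(a² + b²) = √(193.21 + 179.56) = √372.77 ≈ 19.3073
    Area = ½·c·h_c  ⇒  h_c = 2·Area/c = 186.26/19.3073 ≈ 9.64715

Area = 93.13, h_c = 9.647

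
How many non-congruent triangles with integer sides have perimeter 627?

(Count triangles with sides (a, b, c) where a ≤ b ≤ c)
Let a ≤ b ≤ c with a + b + c = 627. The only binding inequality is a + b > c, i.e. 627 − c > c, so c < 627/2; and c ≥ 627/3 since c is the largest side.
So 209 ≤ c ≤ 313. For each c, b runs from ⌈(627 − c)/2⌉ up to c (then a = 627 − b − c satisfies 1 ≤ a ≤ b automatically), giving c − ⌈(627 − c)/2⌉ + 1 choices.
Summing over c: 1 + 2 + 4 + 5 + … + 155 + 157  (105 terms, c = 209, …, 313) = 8269
Check (closed form: nearest integer to p²/48 for even p, (p+3)²/48 for odd p): (627+3)²/48 = 630²/48 = 396900/48 ≈ 8268.75 → 8269

8269 triangles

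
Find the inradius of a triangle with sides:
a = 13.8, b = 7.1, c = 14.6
r = Area/s where s is the semi-perimeter.
s = (13.8 + 7.1 + 14.6)/2 = 35.5/2 = 17.75
Area = √(s(s−a)(s−b)(s−c)) = √(17.75·3.95·10.65·3.15) ≈ √2352.1 ≈ 48.4984
r ≈ 48.4984/17.75 ≈ 2.73231

r = 2.732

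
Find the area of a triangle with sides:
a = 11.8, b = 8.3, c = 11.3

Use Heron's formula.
s = (11.8 + 8.3 + 11.3)/2 = 31.4/2 = 15.7
s − a = 3.9, s − b = 7.4, s − c = 4.4
s(s−a)(s−b)(s−c) = 15.7·3.9·7.4·4.4 ≈ 1993.65
Area = √1993.65 ≈ 44.6503

Area = 44.65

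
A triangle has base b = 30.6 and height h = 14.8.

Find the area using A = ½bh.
A = ½·b·h = ½·30.6·14.8 = ½·452.88 = 226.44

Area = 226.44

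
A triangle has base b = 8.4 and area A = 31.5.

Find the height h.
A = ½·b·h  ⇒  h = 2A/b = 2·31.5/8.4 = 63/8.4 ≈ 7.5

h = 7.5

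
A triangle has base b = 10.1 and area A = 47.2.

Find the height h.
A = ½·b·h  ⇒  h = 2A/b = 2·47.2/10.1 = 94.4/10.1 ≈ 9.34653

h = 9.347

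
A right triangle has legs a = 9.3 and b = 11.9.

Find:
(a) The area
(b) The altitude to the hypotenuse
(a) The legs are perpendicular, so Area = ½·a·b = ½·9.3·11.9 = ½·110.67 = 55.335
(b) Hypotenuse c = √(a² + b²) = √(86.49 + 141.61) = √228.1 ≈ 15.103
    Area = ½·c·h_c  ⇒  h_c = 2·Area/c = 110.67/15.103 ≈ 7.32769

Area = 55.335, h_c = 7.328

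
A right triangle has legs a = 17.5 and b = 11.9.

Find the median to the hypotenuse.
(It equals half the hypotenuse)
Hypotenuse c = √(a² + b²) = √(306.25 + 141.61) = √447.86 ≈ 21.1627
Median to hypotenuse = c/2 ≈ 21.1627/2 ≈ 10.5814

Median = 10.58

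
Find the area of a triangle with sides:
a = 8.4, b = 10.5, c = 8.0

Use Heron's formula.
s = (8.4 + 10.5 + 8.0)/2 = 26.9/2 = 13.45
s − a = 5.05, s − b = 2.95, s − c = 5.45
s(s−a)(s−b)(s−c) = 13.45·5.05·2.95·5.45 ≈ 1092.02
Area = √1092.02 ≈ 33.0458

Area = 33.05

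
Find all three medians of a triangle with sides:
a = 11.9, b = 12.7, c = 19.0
Median formula: m_a = ½√(2b² + 2c² − a²) (and cyclically). a² = 141.61, b² = 161.29, c² = 361.
m_a = ½√(2·161.29 + 2·361 − 141.61) = ½√902.97 ≈ ½·30.0495 ≈ 15.0247
m_b = ½√(2·141.61 + 2·361 − 161.29) = ½√843.93 ≈ ½·29.0505 ≈ 14.5252
m_c = ½√(2·141.61 + 2·161.29 − 361) = ½√244.8 ≈ ½·15.6461 ≈ 7.82304

m_a = 15.02, m_b = 14.53, m_c = 7.823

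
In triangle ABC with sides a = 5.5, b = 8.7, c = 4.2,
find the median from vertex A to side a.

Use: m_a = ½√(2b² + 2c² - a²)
m_a = ½√(2·8.7² + 2·4.2² − 5.5²) = ½√(2·75.69 + 2·17.64 − 30.25) = ½√(151.38 + 35.28 − 30.25) = ½√156.41
√156.41 ≈ 12.5064, so m_a ≈ 6.2532

m_a = 6.253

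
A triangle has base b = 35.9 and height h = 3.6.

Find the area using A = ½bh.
A = ½·b·h = ½·35.9·3.6 = ½·129.24 = 64.62

Area = 64.62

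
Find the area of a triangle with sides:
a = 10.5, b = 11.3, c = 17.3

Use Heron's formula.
s = (10.5 + 11.3 + 17.3)/2 = 39.1/2 = 19.55
s − a = 9.05, s − b = 8.25, s − c = 2.25
s(s−a)(s−b)(s−c) = 19.55·9.05·8.25·2.25 ≈ 3284.22
Area = √3284.22 ≈ 57.3081

Area = 57.31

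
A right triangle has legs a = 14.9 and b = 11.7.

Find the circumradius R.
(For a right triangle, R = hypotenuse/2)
Hypotenuse c = √(a² + b²) = √(222.01 + 136.89) = √358.9 ≈ 18.9447
R = c/2 ≈ 18.9447/2 ≈ 9.47233

R = 9.472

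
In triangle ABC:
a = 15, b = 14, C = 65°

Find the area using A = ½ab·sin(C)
A = ½·a·b·sin(C) = ½·15·14·sin(65°)
sin(65°) ≈ 0.906308
A ≈ ½·210·0.906308 = 105·0.906308 ≈ 95.1623

Area = 95.16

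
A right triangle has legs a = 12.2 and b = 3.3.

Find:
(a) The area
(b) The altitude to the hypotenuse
(a) The legs are perpendicular, so Area = ½·a·b = ½·12.2·3.3 = ½·40.26 = 20.13
(b) Hypotenuse c = √(a² + b²) = √(148.84 + 10.89) = √159.73 ≈ 12.6384
    Area = ½·c·h_c  ⇒  h_c = 2·Area/c = 40.26/12.6384 ≈ 3.18552

Area = 20.13, h_c = 3.186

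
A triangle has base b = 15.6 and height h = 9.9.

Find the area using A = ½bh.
A = ½·b·h = ½·15.6·9.9 = ½·154.44 = 77.22

Area = 77.22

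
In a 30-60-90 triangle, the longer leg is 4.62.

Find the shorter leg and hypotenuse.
In a 30-60-90 triangle the sides are in ratio 1 : √3 : 2, so short leg = long leg/√3 and hypotenuse = 2·(short leg).
Short leg = 4.62/√3 ≈ 4.62/1.73205 ≈ 2.66736
Hypotenuse = 2·2.66736 ≈ 5.33472

Short leg = 2.667, Hypotenuse = 5.335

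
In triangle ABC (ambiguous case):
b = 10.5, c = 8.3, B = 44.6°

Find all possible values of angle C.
b/sin(B) = c/sin(C)  ⇒  sin(C) = c·sin(B)/b = 8.3·sin(44.6°)/10.5
sin(44.6°) ≈ 0.702153
sin(C) ≈ 8.3·0.702153/10.5 ≈ 5.82787/10.5 ≈ 0.555035
Candidate 1: C₁ = arcsin(0.555035) ≈ 33.7131°  →  A = 180° − 44.6° − 33.7131° ≈ 101.687° > 0, valid
Candidate 2: C₂ = 180° − C₁ ≈ 146.287°  →  A = 180° − 44.6° − 146.287° ≈ -10.8869° ≤ 0, not a valid triangle

C = 33.71° (one solution)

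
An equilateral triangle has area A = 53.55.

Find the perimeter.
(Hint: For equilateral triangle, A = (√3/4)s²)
A = (√3/4)s²  ⇒  s² = 4A/√3 = 4·53.55/√3 = 214.2/1.73205 ≈ 123.668
s ≈ √123.668 ≈ 11.1206
Perimeter = 3s ≈ 3·11.1206 ≈ 33.3619

Perimeter = 33.36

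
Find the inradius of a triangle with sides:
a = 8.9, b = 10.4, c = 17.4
r = Area/s where s is the semi-perimeter.
s = (8.9 + 10.4 + 17.4)/2 = 36.7/2 = 18.35
Area = √(s(s−a)(s−b)(s−c)) = √(18.35·9.45·7.95·0.95) ≈ √1309.66 ≈ 36.1892
r ≈ 36.1892/18.35 ≈ 1.97216

r = 1.972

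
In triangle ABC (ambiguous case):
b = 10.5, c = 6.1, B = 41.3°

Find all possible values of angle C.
b/sin(B) = c/sin(C)  ⇒  sin(C) = c·sin(B)/b = 6.1·sin(41.3°)/10.5
sin(41.3°) ≈ 0.660002
sin(C) ≈ 6.1·0.660002/10.5 ≈ 4.02601/10.5 ≈ 0.38343
Candidate 1: C₁ = arcsin(0.38343) ≈ 22.5463°  →  A = 180° − 41.3° − 22.5463° ≈ 116.154° > 0, valid
Candidate 2: C₂ = 180° − C₁ ≈ 157.454°  →  A = 180° − 41.3° − 157.454° ≈ -18.7537° ≤ 0, not a valid triangle

C = 22.55° (one solution)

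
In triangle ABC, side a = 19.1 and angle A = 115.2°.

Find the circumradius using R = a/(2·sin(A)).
R = a/(2·sin(A)) = 19.1/(2·sin(115.2°))
sin(115.2°) ≈ 0.904827
R ≈ 19.1/(2·0.904827) = 19.1/1.80965 ≈ 10.5545

R = 10.55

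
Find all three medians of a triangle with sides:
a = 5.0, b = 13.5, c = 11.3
Median formula: m_a = ½√(2b² + 2c² − a²) (and cyclically). a² = 25, b² = 182.25, c² = 127.69.
m_a = ½√(2·182.25 + 2·127.69 − 25) = ½√594.88 ≈ ½·24.3902 ≈ 12.1951
m_b = ½√(2·25 + 2·127.69 − 182.25) = ½√123.13 ≈ ½·11.0964 ≈ 5.5482
m_c = ½√(2·25 + 2·182.25 − 127.69) = ½√286.81 ≈ ½·16.9355 ≈ 8.46773

m_a = 12.2, m_b = 5.548, m_c = 8.468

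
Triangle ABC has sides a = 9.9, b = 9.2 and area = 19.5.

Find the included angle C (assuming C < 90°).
Area = ½·a·b·sin(C)  ⇒  sin(C) = 2·Area/(a·b) = 2·19.5/(9.9·9.2) = 39/91.08 ≈ 0.428195
C = arcsin(0.428195) ≈ 25.3531° (taking the acute solution since C < 90°)

C = 25.35°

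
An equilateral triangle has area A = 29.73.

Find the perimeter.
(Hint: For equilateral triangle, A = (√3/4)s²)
A = (√3/4)s²  ⇒  s² = 4A/√3 = 4·29.73/√3 = 118.92/1.73205 ≈ 68.6585
s ≈ √68.6585 ≈ 8.28604
Perimeter = 3s ≈ 3·8.28604 ≈ 24.8581

Perimeter = 24.86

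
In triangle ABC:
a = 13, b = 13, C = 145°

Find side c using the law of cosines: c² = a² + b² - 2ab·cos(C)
c² = 13² + 13² − 2·13·13·cos(145°)
cos(145°) ≈ -0.819152
c² ≈ 169 + 169 − 338·(-0.819152) ≈ 338 + 276.873 ≈ 614.873
c ≈ √614.873 ≈ 24.7966

c = 24.8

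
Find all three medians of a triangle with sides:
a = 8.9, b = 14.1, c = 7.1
Median formula: m_a = ½√(2b² + 2c² − a²) (and cyclically). a² = 79.21, b² = 198.81, c² = 50.41.
m_a = ½√(2·198.81 + 2·50.41 − 79.21) = ½√419.23 ≈ ½·20.4751 ≈ 10.2376
m_b = ½√(2·79.21 + 2·50.41 − 198.81) = ½√60.43 ≈ ½·7.77367 ≈ 3.88684
m_c = ½√(2·79.21 + 2·198.81 − 50.41) = ½√505.63 ≈ ½·22.4862 ≈ 11.2431

m_a = 10.24, m_b = 3.887, m_c = 11.24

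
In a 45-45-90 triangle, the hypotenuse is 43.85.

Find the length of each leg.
In a 45-45-90 triangle hypotenuse = leg·√2, so leg = hypotenuse/√2.
Leg = 43.85/√2 ≈ 43.85/1.41421 ≈ 31.0066

Each leg = 31.01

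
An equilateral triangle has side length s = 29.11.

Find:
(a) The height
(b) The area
(a) The height splits the triangle into two 30-60-90 halves: h = s·√3/2 = 29.11·1.73205/2 ≈ 50.42/2 ≈ 25.21
(b) Area = (√3/4)·s² = (√3/4)·29.11² = (√3/4)·847.3921 ≈ 0.433013·847.3921 ≈ 366.932

Height = 25.21, Area = 366.9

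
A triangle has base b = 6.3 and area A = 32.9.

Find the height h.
A = ½·b·h  ⇒  h = 2A/b = 2·32.9/6.3 = 65.8/6.3 ≈ 10.4444

h = 10.44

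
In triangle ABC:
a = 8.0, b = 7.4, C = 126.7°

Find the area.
Two sides and the included angle (SAS): A = ½·a·b·sin(C) = ½·8.0·7.4·sin(126.7°)
sin(126.7°) ≈ 0.801776
A ≈ ½·59.2·0.801776 = 29.6·0.801776 ≈ 23.7326

Area = 23.73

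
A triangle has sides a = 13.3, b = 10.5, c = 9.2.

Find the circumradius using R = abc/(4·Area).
First find the area with Heron's formula.
s = (13.3 + 10.5 + 9.2)/2 = 16.5
Area = √(s(s−a)(s−b)(s−c)) = √(16.5·3.2·6·7.3) ≈ √2312.64 ≈ 48.0899
abc = 13.3·10.5·9.2 = 1284.78
R = abc/(4·Area) ≈ 1284.78/(4·48.0899) = 1284.78/192.36 ≈ 6.67905

R = 6.679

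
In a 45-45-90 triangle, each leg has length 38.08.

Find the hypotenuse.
In a 45-45-90 triangle the sides are in ratio 1 : 1 : √2, so hypotenuse = leg·√2.
Hypotenuse = 38.08·√2 ≈ 38.08·1.41421 ≈ 53.8533

Hypotenuse = 38.08√2 = 53.85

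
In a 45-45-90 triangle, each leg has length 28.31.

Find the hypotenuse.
In a 45-45-90 triangle the sides are in ratio 1 : 1 : √2, so hypotenuse = leg·√2.
Hypotenuse = 28.31·√2 ≈ 28.31·1.41421 ≈ 40.0364

Hypotenuse = 28.31√2 = 40.04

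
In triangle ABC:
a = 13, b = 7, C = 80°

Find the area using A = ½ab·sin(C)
A = ½·a·b·sin(C) = ½·13·7·sin(80°)
sin(80°) ≈ 0.984808
A ≈ ½·91·0.984808 = 45.5·0.984808 ≈ 44.8088

Area = 44.81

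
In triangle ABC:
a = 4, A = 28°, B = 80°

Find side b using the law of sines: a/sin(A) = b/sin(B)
a/sin(A) = b/sin(B)  ⇒  b = a·sin(B)/sin(A) = 4·sin(80°)/sin(28°)
sin(80°) ≈ 0.984808, sin(28°) ≈ 0.469472
b ≈ 4·0.984808/0.469472 ≈ 3.93923/0.469472 ≈ 8.39078

b = 8.391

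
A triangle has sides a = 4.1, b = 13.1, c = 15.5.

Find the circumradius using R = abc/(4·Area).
First find the area with Heron's formula.
s = (4.1 + 13.1 + 15.5)/2 = 16.35
Area = √(s(s−a)(s−b)(s−c)) = √(16.35·12.25·3.25·0.85) ≈ √553.294 ≈ 23.5222
abc = 4.1·13.1·15.5 = 832.505
R = abc/(4·Area) ≈ 832.505/(4·23.5222) = 832.505/94.0888 ≈ 8.84807

R = 8.848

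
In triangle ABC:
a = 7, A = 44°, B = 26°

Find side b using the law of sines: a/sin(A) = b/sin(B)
a/sin(A) = b/sin(B)  ⇒  b = a·sin(B)/sin(A) = 7·sin(26°)/sin(44°)
sin(26°) ≈ 0.438371, sin(44°) ≈ 0.694658
b ≈ 7·0.438371/0.694658 ≈ 3.0686/0.694658 ≈ 4.41742

b = 4.417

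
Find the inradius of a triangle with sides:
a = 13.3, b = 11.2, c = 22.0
r = Area/s where s is the semi-perimeter.
s = (13.3 + 11.2 + 22.0)/2 = 46.5/2 = 23.25
Area = √(s(s−a)(s−b)(s−c)) = √(23.25·9.95·12.05·1.25) ≈ √3484.52 ≈ 59.0298
r ≈ 59.0298/23.25 ≈ 2.53892

r = 2.539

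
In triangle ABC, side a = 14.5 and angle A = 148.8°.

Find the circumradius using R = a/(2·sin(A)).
R = a/(2·sin(A)) = 14.5/(2·sin(148.8°))
sin(148.8°) ≈ 0.518027
R ≈ 14.5/(2·0.518027) = 14.5/1.03605 ≈ 13.9954

R = 14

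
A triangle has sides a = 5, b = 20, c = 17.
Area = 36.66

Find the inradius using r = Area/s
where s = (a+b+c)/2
s = (5 + 20 + 17)/2 = 42/2 = 21
r = Area/s = 36.66/21 ≈ 1.74571

r = 1.746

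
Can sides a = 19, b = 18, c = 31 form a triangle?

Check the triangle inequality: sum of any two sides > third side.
a + b vs c: 19 + 18 = 37 > 31  ✓
a + c vs b: 19 + 31 = 50 > 18  ✓
b + c vs a: 18 + 31 = 49 > 19  ✓

Yes, triangle inequality satisfied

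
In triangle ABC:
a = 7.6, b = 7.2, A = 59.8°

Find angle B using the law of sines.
a/sin(A) = b/sin(B)  ⇒  sin(B) = b·sin(A)/a = 7.2·sin(59.8°)/7.6
sin(59.8°) ≈ 0.864275
sin(B) ≈ 7.2·0.864275/7.6 ≈ 6.22278/7.6 ≈ 0.818787
B = arcsin(0.818787) ≈ 54.9635°
(Since b ≤ a we need B ≤ A, so the obtuse alternative 180° − 54.9635° ≈ 125.036° is rejected.)

B = 54.96°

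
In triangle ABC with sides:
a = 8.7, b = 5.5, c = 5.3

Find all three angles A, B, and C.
Law of cosines for each angle (a² = 75.69, b² = 30.25, c² = 28.09):
cos(A) = (b² + c² − a²)/(2bc) = (30.25 + 28.09 − 75.69)/(2·5.5·5.3) = -17.35/58.3 ≈ -0.297599  ⇒  A ≈ 107.313°
cos(B) = (a² + c² − b²)/(2ac) = (75.69 + 28.09 − 30.25)/(2·8.7·5.3) = 73.53/92.22 ≈ 0.797332  ⇒  B ≈ 37.1239°
cos(C) = (a² + b² − c²)/(2ab) = (75.69 + 30.25 − 28.09)/(2·8.7·5.5) = 77.85/95.7 ≈ 0.81348  ⇒  C ≈ 35.5627°
Check: A + B + C ≈ 180°

A = 107.3°, B = 37.12°, C = 35.56°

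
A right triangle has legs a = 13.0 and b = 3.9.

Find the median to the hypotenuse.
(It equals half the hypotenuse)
Hypotenuse c = √(a² + b²) = √(169 + 15.21) = √184.21 ≈ 13.5724
Median to hypotenuse = c/2 ≈ 13.5724/2 ≈ 6.7862

Median = 6.786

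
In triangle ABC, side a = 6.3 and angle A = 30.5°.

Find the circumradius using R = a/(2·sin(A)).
R = a/(2·sin(A)) = 6.3/(2·sin(30.5°))
sin(30.5°) ≈ 0.507538
R ≈ 6.3/(2·0.507538) = 6.3/1.01508 ≈ 6.20643

R = 6.206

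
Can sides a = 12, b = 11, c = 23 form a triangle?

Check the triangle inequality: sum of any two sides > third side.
a + b vs c: 12 + 11 = 23 ≤ 23  ✗
a + c vs b: 12 + 23 = 35 > 11  ✓
b + c vs a: 11 + 23 = 34 > 12  ✓

No: 12 + 11 = 23 is not > 23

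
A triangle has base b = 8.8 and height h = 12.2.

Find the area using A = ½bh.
A = ½·b·h = ½·8.8·12.2 = ½·107.36 = 53.68

Area = 53.68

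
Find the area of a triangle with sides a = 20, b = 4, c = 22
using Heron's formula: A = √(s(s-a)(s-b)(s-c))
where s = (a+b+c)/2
s = (20 + 4 + 22)/2 = 46/2 = 23
s − a = 3, s − b = 19, s − c = 1
s(s−a)(s−b)(s−c) = 23·3·19·1 = 1311
Area = √1311 ≈ 36.2077

s = 23.0, Area = 36.21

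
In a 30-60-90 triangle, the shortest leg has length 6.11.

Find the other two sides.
In a 30-60-90 triangle the sides are in ratio 1 : √3 : 2 (short leg : long leg : hypotenuse).
Long leg = 6.11·√3 ≈ 6.11·1.73205 ≈ 10.5828
Hypotenuse = 2·6.11 = 12.22

Long leg = 6.11√3 = 10.58, Hypotenuse = 12.22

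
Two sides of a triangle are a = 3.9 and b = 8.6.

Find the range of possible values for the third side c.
Triangle inequality: |a − b| < c < a + b
|a − b| = |3.9 − 8.6| = 4.7
a + b = 3.9 + 8.6 = 12.5

4.7 < c < 12.5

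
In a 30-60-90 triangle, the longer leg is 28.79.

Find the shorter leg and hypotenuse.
In a 30-60-90 triangle the sides are in ratio 1 : √3 : 2, so short leg = long leg/√3 and hypotenuse = 2·(short leg).
Short leg = 28.79/√3 ≈ 28.79/1.73205 ≈ 16.6219
Hypotenuse = 2·16.6219 ≈ 33.2438

Short leg = 16.62, Hypotenuse = 33.24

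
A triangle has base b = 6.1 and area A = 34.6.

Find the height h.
A = ½·b·h  ⇒  h = 2A/b = 2·34.6/6.1 = 69.2/6.1 ≈ 11.3443

h = 11.34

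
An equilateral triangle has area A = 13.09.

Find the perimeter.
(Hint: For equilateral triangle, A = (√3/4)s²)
A = (√3/4)s²  ⇒  s² = 4A/√3 = 4·13.09/√3 = 52.36/1.73205 ≈ 30.2301
s ≈ √30.2301 ≈ 5.49819
Perimeter = 3s ≈ 3·5.49819 ≈ 16.4946

Perimeter = 16.49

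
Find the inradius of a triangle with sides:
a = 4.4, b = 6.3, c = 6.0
r = Area/s where s is the semi-perimeter.
s = (4.4 + 6.3 + 6.0)/2 = 16.7/2 = 8.35
Area = √(s(s−a)(s−b)(s−c)) = √(8.35·3.95·2.05·2.35) ≈ √158.893 ≈ 12.6053
r ≈ 12.6053/8.35 ≈ 1.50961

r = 1.51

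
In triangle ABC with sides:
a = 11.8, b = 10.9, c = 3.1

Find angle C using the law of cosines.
c² = a² + b² − 2ab·cos(C)  ⇒  cos(C) = (a² + b² − c²)/(2ab)
cos(C) = (11.8² + 10.9² − 3.1²)/(2·11.8·10.9) = (139.24 + 118.81 − 9.61)/257.24 = 248.44/257.24 ≈ 0.965791
C = arccos(0.965791) ≈ 15.0299°

C = 15.03°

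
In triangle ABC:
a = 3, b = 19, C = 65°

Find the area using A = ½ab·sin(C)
A = ½·a·b·sin(C) = ½·3·19·sin(65°)
sin(65°) ≈ 0.906308
A ≈ ½·57·0.906308 = 28.5·0.906308 ≈ 25.8298

Area = 25.83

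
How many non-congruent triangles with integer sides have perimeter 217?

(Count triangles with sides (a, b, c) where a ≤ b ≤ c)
Let a ≤ b ≤ c with a + b + c = 217. The only binding inequality is a + b > c, i.e. 217 − c > c, so c < 217/2; and c ≥ 217/3 since c is the largest side.
So 73 ≤ c ≤ 108. For each c, b runs from ⌈(217 − c)/2⌉ up to c (then a = 217 − b − c satisfies 1 ≤ a ≤ b automatically), giving c − ⌈(217 − c)/2⌉ + 1 choices.
Summing over c: 2 + 3 + 5 + 6 + … + 53 + 54  (36 terms, c = 73, …, 108) = 1008
Check (closed form: nearest integer to p²/48 for even p, (p+3)²/48 for odd p): (217+3)²/48 = 220²/48 = 48400/48 ≈ 1008.33 → 1008

1008 triangles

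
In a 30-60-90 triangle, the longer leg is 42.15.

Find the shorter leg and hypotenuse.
In a 30-60-90 triangle the sides are in ratio 1 : √3 : 2, so short leg = long leg/√3 and hypotenuse = 2·(short leg).
Short leg = 42.15/√3 ≈ 42.15/1.73205 ≈ 24.3353
Hypotenuse = 2·24.3353 ≈ 48.6706

Short leg = 24.34, Hypotenuse = 48.67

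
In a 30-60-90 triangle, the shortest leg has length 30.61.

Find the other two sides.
In a 30-60-90 triangle the sides are in ratio 1 : √3 : 2 (short leg : long leg : hypotenuse).
Long leg = 30.61·√3 ≈ 30.61·1.73205 ≈ 53.0181
Hypotenuse = 2·30.61 = 61.22

Long leg = 30.61√3 = 53.02, Hypotenuse = 61.22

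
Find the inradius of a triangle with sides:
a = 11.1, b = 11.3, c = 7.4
r = Area/s where s is the semi-perimeter.
s = (11.1 + 11.3 + 7.4)/2 = 29.8/2 = 14.9
Area = √(s(s−a)(s−b)(s−c)) = √(14.9·3.8·3.6·7.5) ≈ √1528.74 ≈ 39.0991
r ≈ 39.0991/14.9 ≈ 2.6241

r = 2.624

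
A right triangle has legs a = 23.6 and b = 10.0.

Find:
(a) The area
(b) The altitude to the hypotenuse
(a) The legs are perpendicular, so Area = ½·a·b = ½·23.6·10.0 = ½·236 = 118
(b) Hypotenuse c = √(a² + b²) = √(556.96 + 100) = √656.96 ≈ 25.6312
    Area = ½·c·h_c  ⇒  h_c = 2·Area/c = 236/25.6312 ≈ 9.20752

Area = 118, h_c = 9.208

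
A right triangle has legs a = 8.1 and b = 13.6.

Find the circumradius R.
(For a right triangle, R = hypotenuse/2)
Hypotenuse c = √(a² + b²) = √(65.61 + 184.96) = √250.57 ≈ 15.8294
R = c/2 ≈ 15.8294/2 ≈ 7.9147

R = 7.915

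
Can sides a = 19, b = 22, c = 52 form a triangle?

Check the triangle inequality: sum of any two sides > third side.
a + b vs c: 19 + 22 = 41 ≤ 52  ✗
a + c vs b: 19 + 52 = 71 > 22  ✓
b + c vs a: 22 + 52 = 74 > 19  ✓

No: 19 + 22 = 41 is not > 52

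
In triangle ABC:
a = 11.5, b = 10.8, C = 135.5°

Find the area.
Two sides and the included angle (SAS): A = ½·a·b·sin(C) = ½·11.5·10.8·sin(135.5°)
sin(135.5°) ≈ 0.700909
A ≈ ½·124.2·0.700909 = 62.1·0.700909 ≈ 43.5265

Area = 43.53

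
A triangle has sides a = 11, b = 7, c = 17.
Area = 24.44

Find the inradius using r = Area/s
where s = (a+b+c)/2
s = (11 + 7 + 17)/2 = 35/2 = 17.5
r = Area/s = 24.44/17.5 ≈ 1.39657

r = 1.397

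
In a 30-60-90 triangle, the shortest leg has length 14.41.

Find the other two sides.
In a 30-60-90 triangle the sides are in ratio 1 : √3 : 2 (short leg : long leg : hypotenuse).
Long leg = 14.41·√3 ≈ 14.41·1.73205 ≈ 24.9589
Hypotenuse = 2·14.41 = 28.82

Long leg = 14.41√3 = 24.96, Hypotenuse = 28.82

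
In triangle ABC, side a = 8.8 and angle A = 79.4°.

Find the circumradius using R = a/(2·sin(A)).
R = a/(2·sin(A)) = 8.8/(2·sin(79.4°))
sin(79.4°) ≈ 0.982935
R ≈ 8.8/(2·0.982935) = 8.8/1.96587 ≈ 4.47639

R = 4.476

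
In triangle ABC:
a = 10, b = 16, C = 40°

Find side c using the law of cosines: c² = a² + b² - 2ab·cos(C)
c² = 10² + 16² − 2·10·16·cos(40°)
cos(40°) ≈ 0.766044
c² ≈ 100 + 256 − 320·(0.766044) ≈ 356 − 245.134 ≈ 110.866
c ≈ √110.866 ≈ 10.5293

c = 10.53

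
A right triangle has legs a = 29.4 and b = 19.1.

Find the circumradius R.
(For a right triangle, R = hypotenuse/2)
Hypotenuse c = √(a² + b²) = √(864.36 + 364.81) = √1229.17 ≈ 35.0595
R = c/2 ≈ 35.0595/2 ≈ 17.5298

R = 17.53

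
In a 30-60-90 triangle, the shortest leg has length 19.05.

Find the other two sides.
In a 30-60-90 triangle the sides are in ratio 1 : √3 : 2 (short leg : long leg : hypotenuse).
Long leg = 19.05·√3 ≈ 19.05·1.73205 ≈ 32.9956
Hypotenuse = 2·19.05 = 38.1

Long leg = 19.05√3 = 33, Hypotenuse = 38.1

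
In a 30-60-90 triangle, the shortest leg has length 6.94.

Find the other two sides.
In a 30-60-90 triangle the sides are in ratio 1 : √3 : 2 (short leg : long leg : hypotenuse).
Long leg = 6.94·√3 ≈ 6.94·1.73205 ≈ 12.0204
Hypotenuse = 2·6.94 = 13.88

Long leg = 6.94√3 = 12.02, Hypotenuse = 13.88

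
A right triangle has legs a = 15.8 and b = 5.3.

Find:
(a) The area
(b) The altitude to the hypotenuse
(a) The legs are perpendicular, so Area = ½·a·b = ½·15.8·5.3 = ½·83.74 = 41.87
(b) Hypotenuse c = √(a² + b²) = √(249.64 + 28.09) = √277.73 ≈ 16.6652
    Area = ½·c·h_c  ⇒  h_c = 2·Area/c = 83.74/16.6652 ≈ 5.02483

Area = 41.87, h_c = 5.025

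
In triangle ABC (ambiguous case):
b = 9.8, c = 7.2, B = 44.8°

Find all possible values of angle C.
b/sin(B) = c/sin(C)  ⇒  sin(C) = c·sin(B)/b = 7.2·sin(44.8°)/9.8
sin(44.8°) ≈ 0.704634
sin(C) ≈ 7.2·0.704634/9.8 ≈ 5.07337/9.8 ≈ 0.51769
Candidate 1: C₁ = arcsin(0.51769) ≈ 31.1775°  →  A = 180° − 44.8° − 31.1775° ≈ 104.023° > 0, valid
Candidate 2: C₂ = 180° − C₁ ≈ 148.823°  →  A = 180° − 44.8° − 148.823° ≈ -13.6225° ≤ 0, not a valid triangle

C = 31.18° (one solution)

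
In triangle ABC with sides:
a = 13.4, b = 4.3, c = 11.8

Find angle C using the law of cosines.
c² = a² + b² − 2ab·cos(C)  ⇒  cos(C) = (a² + b² − c²)/(2ab)
cos(C) = (13.4² + 4.3² − 11.8²)/(2·13.4·4.3) = (179.56 + 18.49 − 139.24)/115.24 = 58.81/115.24 ≈ 0.510326
C = arccos(0.510326) ≈ 59.3144°

C = 59.31°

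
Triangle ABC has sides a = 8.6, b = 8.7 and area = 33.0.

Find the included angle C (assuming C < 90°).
Area = ½·a·b·sin(C)  ⇒  sin(C) = 2·Area/(a·b) = 2·33.0/(8.6·8.7) = 66/74.82 ≈ 0.882117
C = arcsin(0.882117) ≈ 61.8988° (taking the acute solution since C < 90°)

C = 61.9°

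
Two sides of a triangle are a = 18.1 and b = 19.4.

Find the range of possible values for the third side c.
Triangle inequality: |a − b| < c < a + b
|a − b| = |18.1 − 19.4| = 1.3
a + b = 18.1 + 19.4 = 37.5

1.3 < c < 37.5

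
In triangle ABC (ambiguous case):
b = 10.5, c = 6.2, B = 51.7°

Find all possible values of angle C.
b/sin(B) = c/sin(C)  ⇒  sin(C) = c·sin(B)/b = 6.2·sin(51.7°)/10.5
sin(51.7°) ≈ 0.784776
sin(C) ≈ 6.2·0.784776/10.5 ≈ 4.86561/10.5 ≈ 0.463392
Candidate 1: C₁ = arcsin(0.463392) ≈ 27.6062°  →  A = 180° − 51.7° − 27.6062° ≈ 100.694° > 0, valid
Candidate 2: C₂ = 180° − C₁ ≈ 152.394°  →  A = 180° − 51.7° − 152.394° ≈ -24.0938° ≤ 0, not a valid triangle

C = 27.61° (one solution)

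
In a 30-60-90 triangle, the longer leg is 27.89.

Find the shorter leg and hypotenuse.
In a 30-60-90 triangle the sides are in ratio 1 : √3 : 2, so short leg = long leg/√3 and hypotenuse = 2·(short leg).
Short leg = 27.89/√3 ≈ 27.89/1.73205 ≈ 16.1023
Hypotenuse = 2·16.1023 ≈ 32.2046

Short leg = 16.1, Hypotenuse = 32.2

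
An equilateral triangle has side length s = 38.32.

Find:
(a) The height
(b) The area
(a) The height splits the triangle into two 30-60-90 halves: h = s·√3/2 = 38.32·1.73205/2 ≈ 66.3722/2 ≈ 33.1861
(b) Area = (√3/4)·s² = (√3/4)·38.32² = (√3/4)·1468.4224 ≈ 0.433013·1468.4224 ≈ 635.846

Height = 33.19, Area = 635.8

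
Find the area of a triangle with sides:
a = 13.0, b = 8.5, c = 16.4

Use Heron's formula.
s = (13.0 + 8.5 + 16.4)/2 = 37.9/2 = 18.95
s − a = 5.95, s − b = 10.45, s − c = 2.55
s(s−a)(s−b)(s−c) = 18.95·5.95·10.45·2.55 ≈ 3004.57
Area = √3004.57 ≈ 54.814

Area = 54.81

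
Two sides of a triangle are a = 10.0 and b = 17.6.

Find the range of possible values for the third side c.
Triangle inequality: |a − b| < c < a + b
|a − b| = |10.0 − 17.6| = 7.6
a + b = 10.0 + 17.6 = 27.6

7.6 < c < 27.6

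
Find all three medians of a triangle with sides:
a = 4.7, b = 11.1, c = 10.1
Median formula: m_a = ½√(2b² + 2c² − a²) (and cyclically). a² = 22.09, b² = 123.21, c² = 102.01.
m_a = ½√(2·123.21 + 2·102.01 − 22.09) = ½√428.35 ≈ ½·20.6966 ≈ 10.3483
m_b = ½√(2·22.09 + 2·102.01 − 123.21) = ½√124.99 ≈ ½·11.1799 ≈ 5.58995
m_c = ½√(2·22.09 + 2·123.21 − 102.01) = ½√188.59 ≈ ½·13.7328 ≈ 6.8664

m_a = 10.35, m_b = 5.59, m_c = 6.866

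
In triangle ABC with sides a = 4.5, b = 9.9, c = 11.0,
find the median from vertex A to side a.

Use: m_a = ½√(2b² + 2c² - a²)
m_a = ½√(2·9.9² + 2·11.0² − 4.5²) = ½√(2·98.01 + 2·121 − 20.25) = ½√(196.02 + 242 − 20.25) = ½√417.77
√417.77 ≈ 20.4394, so m_a ≈ 10.2197

m_a = 10.22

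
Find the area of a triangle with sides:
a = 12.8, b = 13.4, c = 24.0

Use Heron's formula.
s = (12.8 + 13.4 + 24.0)/2 = 50.2/2 = 25.1
s − a = 12.3, s − b = 11.7, s − c = 1.1
s(s−a)(s−b)(s−c) = 25.1·12.3·11.7·1.1 ≈ 3973.36
Area = √3973.36 ≈ 63.0346

Area = 63.03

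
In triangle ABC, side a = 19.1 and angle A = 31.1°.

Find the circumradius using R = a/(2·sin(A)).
R = a/(2·sin(A)) = 19.1/(2·sin(31.1°))
sin(31.1°) ≈ 0.516533
R ≈ 19.1/(2·0.516533) = 19.1/1.03307 ≈ 18.4886

R = 18.49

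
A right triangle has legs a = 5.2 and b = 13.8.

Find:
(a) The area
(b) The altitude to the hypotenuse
(a) The legs are perpendicular, so Area = ½·a·b = ½·5.2·13.8 = ½·71.76 = 35.88
(b) Hypotenuse c = √(a² + b²) = √(27.04 + 190.44) = √217.48 ≈ 14.7472
    Area = ½·c·h_c  ⇒  h_c = 2·Area/c = 71.76/14.7472 ≈ 4.86601

Area = 35.88, h_c = 4.866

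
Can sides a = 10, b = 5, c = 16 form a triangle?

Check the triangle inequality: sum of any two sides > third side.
a + b vs c: 10 + 5 = 15 ≤ 16  ✗
a + c vs b: 10 + 16 = 26 > 5  ✓
b + c vs a: 5 + 16 = 21 > 10  ✓

No: 10 + 5 = 15 is not > 16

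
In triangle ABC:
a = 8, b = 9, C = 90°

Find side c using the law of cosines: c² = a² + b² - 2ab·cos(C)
c² = 8² + 9² − 2·8·9·cos(90°)
cos(90°) ≈ 0
c² ≈ 64 + 81 − 144·(0) ≈ 145 − 0 ≈ 145
c ≈ √145 ≈ 12.0416

c = 12.04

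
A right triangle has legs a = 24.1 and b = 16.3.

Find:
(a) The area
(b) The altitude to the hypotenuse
(a) The legs are perpendicular, so Area = ½·a·b = ½·24.1·16.3 = ½·392.83 = 196.415
(b) Hypotenuse c = √(a² + b²) = √(580.81 + 265.69) = √846.5 ≈ 29.0947
    Area = ½·c·h_c  ⇒  h_c = 2·Area/c = 392.83/29.0947 ≈ 13.5018

Area = 196.415, h_c = 13.5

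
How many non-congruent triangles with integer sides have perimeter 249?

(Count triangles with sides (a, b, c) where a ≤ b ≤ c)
Let a ≤ b ≤ c with a + b + c = 249. The only binding inequality is a + b > c, i.e. 249 − c > c, so c < 249/2; and c ≥ 249/3 since c is the largest side.
So 83 ≤ c ≤ 124. For each c, b runs from ⌈(249 − c)/2⌉ up to c (then a = 249 − b − c satisfies 1 ≤ a ≤ b automatically), giving c − ⌈(249 − c)/2⌉ + 1 choices.
Summing over c: 1 + 2 + 4 + 5 + … + 61 + 62  (42 terms, c = 83, …, 124) = 1323
Check (closed form: nearest integer to p²/48 for even p, (p+3)²/48 for odd p): (249+3)²/48 = 252²/48 = 63504/48 ≈ 1323.00 → 1323

1323 triangles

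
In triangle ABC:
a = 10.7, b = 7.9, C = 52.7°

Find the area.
Two sides and the included angle (SAS): A = ½·a·b·sin(C) = ½·10.7·7.9·sin(52.7°)
sin(52.7°) ≈ 0.795473
A ≈ ½·84.53·0.795473 = 42.265·0.795473 ≈ 33.6207

Area = 33.62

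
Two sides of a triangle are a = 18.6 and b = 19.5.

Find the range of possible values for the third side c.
Triangle inequality: |a − b| < c < a + b
|a − b| = |18.6 − 19.5| = 0.9
a + b = 18.6 + 19.5 = 38.1

0.9 < c < 38.1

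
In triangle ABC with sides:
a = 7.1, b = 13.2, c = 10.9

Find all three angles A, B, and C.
Law of cosines for each angle (a² = 50.41, b² = 174.24, c² = 118.81):
cos(A) = (b² + c² − a²)/(2bc) = (174.24 + 118.81 − 50.41)/(2·13.2·10.9) = 242.64/287.76 ≈ 0.843203  ⇒  A ≈ 32.5201°
cos(B) = (a² + c² − b²)/(2ac) = (50.41 + 118.81 − 174.24)/(2·7.1·10.9) = -5.02/154.78 ≈ -0.0324331  ⇒  B ≈ 91.8586°
cos(C) = (a² + b² − c²)/(2ab) = (50.41 + 174.24 − 118.81)/(2·7.1·13.2) = 105.84/187.44 ≈ 0.564661  ⇒  C ≈ 55.6213°
Check: A + B + C ≈ 180°

A = 32.52°, B = 91.86°, C = 55.62°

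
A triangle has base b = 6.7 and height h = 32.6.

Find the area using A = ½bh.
A = ½·b·h = ½·6.7·32.6 = ½·218.42 = 109.21

Area = 109.21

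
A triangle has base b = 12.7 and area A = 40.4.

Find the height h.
A = ½·b·h  ⇒  h = 2A/b = 2·40.4/12.7 = 80.8/12.7 ≈ 6.3622

h = 6.362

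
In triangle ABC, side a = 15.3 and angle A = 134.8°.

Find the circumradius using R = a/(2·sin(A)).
R = a/(2·sin(A)) = 15.3/(2·sin(134.8°))
sin(134.8°) ≈ 0.709571
R ≈ 15.3/(2·0.709571) = 15.3/1.41914 ≈ 10.7812

R = 10.78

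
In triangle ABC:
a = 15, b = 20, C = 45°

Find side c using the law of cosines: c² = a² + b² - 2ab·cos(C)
c² = 15² + 20² − 2·15·20·cos(45°)
cos(45°) ≈ 0.707107
c² ≈ 225 + 400 − 600·(0.707107) ≈ 625 − 424.264 ≈ 200.736
c ≈ √200.736 ≈ 14.1681

c = 14.17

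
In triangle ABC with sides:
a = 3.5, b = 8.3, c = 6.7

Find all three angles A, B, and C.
Law of cosines for each angle (a² = 12.25, b² = 68.89, c² = 44.89):
cos(A) = (b² + c² − a²)/(2bc) = (68.89 + 44.89 − 12.25)/(2·8.3·6.7) = 101.53/111.22 ≈ 0.912875  ⇒  A ≈ 24.0942°
cos(B) = (a² + c² − b²)/(2ac) = (12.25 + 44.89 − 68.89)/(2·3.5·6.7) = -11.75/46.9 ≈ -0.250533  ⇒  B ≈ 104.509°
cos(C) = (a² + b² − c²)/(2ab) = (12.25 + 68.89 − 44.89)/(2·3.5·8.3) = 36.25/58.1 ≈ 0.623924  ⇒  C ≈ 51.3967°
Check: A + B + C ≈ 180°

A = 24.09°, B = 104.5°, C = 51.4°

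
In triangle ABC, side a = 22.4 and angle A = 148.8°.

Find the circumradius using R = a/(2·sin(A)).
R = a/(2·sin(A)) = 22.4/(2·sin(148.8°))
sin(148.8°) ≈ 0.518027
R ≈ 22.4/(2·0.518027) = 22.4/1.03605 ≈ 21.6205

R = 21.62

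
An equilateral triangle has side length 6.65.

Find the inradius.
r = Area/s with s the semi-perimeter.
Area = (√3/4)·6.65² = (√3/4)·44.2225 ≈ 0.433013·44.2225 ≈ 19.1489
s = 3·6.65/2 = 9.975
r ≈ 19.1489/9.975 ≈ 1.91969
(Equivalently r = side/(2√3) = 6.65/3.4641 ≈ 1.91969.)

r = 1.92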